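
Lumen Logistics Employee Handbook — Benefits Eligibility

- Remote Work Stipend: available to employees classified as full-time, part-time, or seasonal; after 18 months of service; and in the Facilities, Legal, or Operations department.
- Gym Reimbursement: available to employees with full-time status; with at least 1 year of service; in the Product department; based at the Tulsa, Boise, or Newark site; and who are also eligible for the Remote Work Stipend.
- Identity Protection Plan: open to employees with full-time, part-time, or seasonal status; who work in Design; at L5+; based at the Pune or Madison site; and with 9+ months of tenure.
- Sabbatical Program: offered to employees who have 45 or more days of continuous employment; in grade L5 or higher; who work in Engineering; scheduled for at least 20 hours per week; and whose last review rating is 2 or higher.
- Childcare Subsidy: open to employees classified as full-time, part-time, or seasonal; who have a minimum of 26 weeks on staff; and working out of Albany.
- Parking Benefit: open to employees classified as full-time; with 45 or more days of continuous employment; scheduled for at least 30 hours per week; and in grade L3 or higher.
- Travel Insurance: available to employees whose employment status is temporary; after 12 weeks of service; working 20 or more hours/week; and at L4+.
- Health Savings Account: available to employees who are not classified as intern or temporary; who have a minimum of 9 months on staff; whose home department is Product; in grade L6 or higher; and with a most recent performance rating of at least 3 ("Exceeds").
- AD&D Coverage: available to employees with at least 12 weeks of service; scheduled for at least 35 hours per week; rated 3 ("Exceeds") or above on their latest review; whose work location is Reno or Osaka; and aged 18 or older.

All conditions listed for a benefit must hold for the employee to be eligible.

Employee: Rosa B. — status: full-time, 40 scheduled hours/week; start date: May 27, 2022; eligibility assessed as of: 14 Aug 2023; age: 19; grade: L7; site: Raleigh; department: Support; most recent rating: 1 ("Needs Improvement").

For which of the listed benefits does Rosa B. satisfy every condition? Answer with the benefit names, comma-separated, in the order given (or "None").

Parking Benefit

Service from May 27, 2022 to 14 Aug 2023: 444 days.
Remote Work Stipend — status full-time ✓; service 444 days < 18 months (≈540 days) ✗ → not eligible.
Gym Reimbursement — status full-time ✓; service 444 days ≥ 1 year (≈365 days) ✓; dept Support ✗ → not eligible.
Identity Protection Plan — status full-time ✓; dept Support ✗ → not eligible.
Sabbatical Program — service 444 days ≥ 45 days ✓; grade L7 ≥ L5 ✓; dept Support ✗ → not eligible.
Childcare Subsidy — status full-time ✓; service 444 days ≥ 26 weeks (≈182 days) ✓; site Raleigh ✗ (not Albany) → not eligible.
Parking Benefit — status full-time ✓; service 444 days ≥ 45 days ✓; 40 hrs/wk ≥ 30 ✓; grade L7 ≥ L3 ✓ → eligible.
Travel Insurance — status full-time ✗ (requires temporary) → not eligible.
Health Savings Account — status full-time ✓ (not excluded); service 444 days ≥ 9 months (≈270 days) ✓; dept Support ✗ → not eligible.
AD&D Coverage — service 444 days ≥ 12 weeks (≈84 days) ✓; 40 hrs/wk ≥ 35 ✓; rating 1 < 3 ✗ → not eligible.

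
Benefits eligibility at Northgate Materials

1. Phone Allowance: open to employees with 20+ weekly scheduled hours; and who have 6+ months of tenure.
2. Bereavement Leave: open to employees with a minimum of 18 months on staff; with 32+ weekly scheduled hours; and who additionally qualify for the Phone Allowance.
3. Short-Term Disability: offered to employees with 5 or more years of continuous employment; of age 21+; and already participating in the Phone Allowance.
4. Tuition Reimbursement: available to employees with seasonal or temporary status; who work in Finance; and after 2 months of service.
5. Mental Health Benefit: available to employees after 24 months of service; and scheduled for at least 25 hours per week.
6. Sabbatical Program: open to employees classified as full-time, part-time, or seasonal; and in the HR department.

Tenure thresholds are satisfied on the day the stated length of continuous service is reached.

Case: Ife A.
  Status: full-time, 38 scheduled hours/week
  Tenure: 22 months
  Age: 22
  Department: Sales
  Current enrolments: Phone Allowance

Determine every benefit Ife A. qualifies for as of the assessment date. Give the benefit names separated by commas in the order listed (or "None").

Phone Allowance — 38 hrs/wk ≥ 20 ✓; service 22 months ≥ 6 months ✓ → eligible.
Bereavement Leave — service 22 months ≥ 18 months ✓; 38 hrs/wk ≥ 32 ✓; eligible for Phone Allowance ✓ → eligible.
Short-Term Disability — service 22 months < 5 years (≈1825 days) ✗ → not eligible.
Tuition Reimbursement — status full-time ✗ (requires seasonal or temporary) → not eligible.
Mental Health Benefit — service 22 months < 24 months ✗ → not eligible.
Sabbatical Program — status full-time ✓; dept Sales ✗ → not eligible.

Phone Allowance, Bereavement Leave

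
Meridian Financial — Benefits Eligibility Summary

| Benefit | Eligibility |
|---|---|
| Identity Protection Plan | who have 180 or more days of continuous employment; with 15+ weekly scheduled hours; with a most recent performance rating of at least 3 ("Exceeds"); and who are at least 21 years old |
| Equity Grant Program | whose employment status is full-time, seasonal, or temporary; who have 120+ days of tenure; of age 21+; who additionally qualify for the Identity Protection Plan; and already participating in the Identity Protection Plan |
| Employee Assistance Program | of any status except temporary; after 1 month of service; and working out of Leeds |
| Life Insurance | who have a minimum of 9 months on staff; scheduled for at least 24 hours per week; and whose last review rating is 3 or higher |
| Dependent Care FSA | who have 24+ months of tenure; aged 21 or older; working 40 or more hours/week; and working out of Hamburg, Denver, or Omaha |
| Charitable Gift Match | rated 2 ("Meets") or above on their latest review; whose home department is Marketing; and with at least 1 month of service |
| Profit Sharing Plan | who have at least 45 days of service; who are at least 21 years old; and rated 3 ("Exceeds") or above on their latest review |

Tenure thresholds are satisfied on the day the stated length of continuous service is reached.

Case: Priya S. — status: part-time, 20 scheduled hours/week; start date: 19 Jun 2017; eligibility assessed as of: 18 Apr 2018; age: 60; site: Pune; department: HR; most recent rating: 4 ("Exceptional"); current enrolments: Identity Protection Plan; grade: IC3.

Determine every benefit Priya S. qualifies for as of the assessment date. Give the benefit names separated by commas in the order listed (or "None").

Identity Protection Plan, Profit Sharing Plan

Service from 19 Jun 2017 to 18 Apr 2018: 303 days.
Identity Protection Plan — service 303 days ≥ 180 days ✓; 20 hrs/wk ≥ 15 ✓; rating 4 ≥ 3 ✓; age 60 ≥ 21 ✓ → eligible.
Equity Grant Program — status part-time ✗ (requires full-time, seasonal, or temporary) → not eligible.
Employee Assistance Program — status part-time ✓ (not excluded); service 303 days ≥ 1 month (≈30 days) ✓; site Pune ✗ (not Leeds) → not eligible.
Life Insurance — service 303 days ≥ 9 months (≈270 days) ✓; 20 hrs/wk < 24 ✗ → not eligible.
Dependent Care FSA — service 303 days < 24 months (≈720 days) ✗ → not eligible.
Charitable Gift Match — rating 4 ≥ 2 ✓; dept HR ✗ → not eligible.
Profit Sharing Plan — service 303 days ≥ 45 days ✓; age 60 ≥ 21 ✓; rating 4 ≥ 3 ✓ → eligible.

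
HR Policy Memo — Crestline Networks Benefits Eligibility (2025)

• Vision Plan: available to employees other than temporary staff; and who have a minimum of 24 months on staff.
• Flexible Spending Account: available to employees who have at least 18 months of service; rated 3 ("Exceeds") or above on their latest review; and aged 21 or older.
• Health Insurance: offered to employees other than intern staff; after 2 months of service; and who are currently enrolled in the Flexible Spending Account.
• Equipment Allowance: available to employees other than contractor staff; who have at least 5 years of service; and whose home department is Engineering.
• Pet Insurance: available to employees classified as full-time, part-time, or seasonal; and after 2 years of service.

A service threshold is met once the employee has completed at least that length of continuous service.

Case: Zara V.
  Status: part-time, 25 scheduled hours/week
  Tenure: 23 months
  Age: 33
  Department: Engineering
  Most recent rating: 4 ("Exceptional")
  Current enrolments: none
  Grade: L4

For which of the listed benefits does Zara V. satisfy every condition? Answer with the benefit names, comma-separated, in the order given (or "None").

Flexible Spending Account

Vision Plan — status part-time ✓ (not excluded); service 23 months < 24 months ✗ → not eligible.
Flexible Spending Account — service 23 months ≥ 18 months ✓; rating 4 ≥ 3 ✓; age 33 ≥ 21 ✓ → eligible.
Health Insurance — status part-time ✓ (not excluded); service 23 months ≥ 2 months ✓; not enrolled in Flexible Spending Account ✗ → not eligible.
Equipment Allowance — status part-time ✓ (not excluded); service 23 months < 5 years (≈1825 days) ✗ → not eligible.
Pet Insurance — status part-time ✓; service 23 months < 2 years (≈730 days) ✗ → not eligible.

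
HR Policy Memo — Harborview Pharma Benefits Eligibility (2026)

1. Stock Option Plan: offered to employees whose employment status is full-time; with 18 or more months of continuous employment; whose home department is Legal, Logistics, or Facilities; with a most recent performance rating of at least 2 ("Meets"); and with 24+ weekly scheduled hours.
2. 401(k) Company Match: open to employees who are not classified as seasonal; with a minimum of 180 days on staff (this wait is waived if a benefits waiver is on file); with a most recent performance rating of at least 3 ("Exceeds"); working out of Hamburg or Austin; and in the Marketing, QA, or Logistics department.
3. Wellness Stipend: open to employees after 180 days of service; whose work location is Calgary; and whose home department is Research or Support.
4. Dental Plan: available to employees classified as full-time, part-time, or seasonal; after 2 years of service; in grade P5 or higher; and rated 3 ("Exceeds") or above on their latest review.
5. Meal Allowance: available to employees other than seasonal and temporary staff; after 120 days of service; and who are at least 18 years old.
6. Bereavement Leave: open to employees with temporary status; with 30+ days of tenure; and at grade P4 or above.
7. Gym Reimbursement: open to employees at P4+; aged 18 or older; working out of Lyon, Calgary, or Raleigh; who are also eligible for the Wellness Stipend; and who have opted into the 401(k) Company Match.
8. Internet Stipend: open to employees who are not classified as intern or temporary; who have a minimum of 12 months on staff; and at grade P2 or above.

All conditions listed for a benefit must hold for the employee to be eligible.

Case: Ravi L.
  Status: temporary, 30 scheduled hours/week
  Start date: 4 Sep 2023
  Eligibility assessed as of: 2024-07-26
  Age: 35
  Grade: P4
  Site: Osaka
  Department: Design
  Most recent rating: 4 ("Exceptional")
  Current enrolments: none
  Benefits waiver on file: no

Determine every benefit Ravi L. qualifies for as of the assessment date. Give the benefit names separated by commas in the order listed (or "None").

Bereavement Leave

Service from 4 Sep 2023 to 2024-07-26: 326 days.
Stock Option Plan — status temporary ✗ (requires full-time) → not eligible.
401(k) Company Match — status temporary ✓ (not excluded); no waiver, service 326 days ≥ 180 days ✓; rating 4 ≥ 3 ✓; site Osaka ✗ (not Hamburg or Austin) → not eligible.
Wellness Stipend — service 326 days ≥ 180 days ✓; site Osaka ✗ (not Calgary) → not eligible.
Dental Plan — status temporary ✗ (requires full-time, part-time, or seasonal) → not eligible.
Meal Allowance — status temporary ✗ (excluded) → not eligible.
Bereavement Leave — status temporary ✓; service 326 days ≥ 30 days ✓; grade P4 ≥ P4 ✓ → eligible.
Gym Reimbursement — grade P4 ≥ P4 ✓; age 35 ≥ 18 ✓; site Osaka ✗ (not Lyon, Calgary, or Raleigh) → not eligible.
Internet Stipend — status temporary ✗ (excluded) → not eligible.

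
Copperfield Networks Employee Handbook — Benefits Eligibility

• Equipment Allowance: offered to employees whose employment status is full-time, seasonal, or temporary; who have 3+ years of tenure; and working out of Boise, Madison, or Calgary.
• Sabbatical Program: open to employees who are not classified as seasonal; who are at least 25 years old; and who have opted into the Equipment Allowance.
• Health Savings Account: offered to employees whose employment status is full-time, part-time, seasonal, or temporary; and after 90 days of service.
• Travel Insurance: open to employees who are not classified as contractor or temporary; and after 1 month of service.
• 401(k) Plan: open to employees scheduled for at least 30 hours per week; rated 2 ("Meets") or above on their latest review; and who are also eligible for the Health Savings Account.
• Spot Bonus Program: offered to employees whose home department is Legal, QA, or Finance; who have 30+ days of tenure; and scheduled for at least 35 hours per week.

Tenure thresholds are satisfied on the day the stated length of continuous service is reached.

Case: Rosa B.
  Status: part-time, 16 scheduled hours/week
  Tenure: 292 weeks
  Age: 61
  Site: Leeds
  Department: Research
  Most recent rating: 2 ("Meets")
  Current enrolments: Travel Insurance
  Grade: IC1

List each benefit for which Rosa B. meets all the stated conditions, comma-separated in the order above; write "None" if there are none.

Health Savings Account, Travel Insurance

Equipment Allowance — status part-time ✗ (requires full-time, seasonal, or temporary) → not eligible.
Sabbatical Program — status part-time ✓ (not excluded); age 61 ≥ 25 ✓; not enrolled in Equipment Allowance ✗ → not eligible.
Health Savings Account — status part-time ✓; service 292 weeks ≥ 90 days ✓ → eligible.
Travel Insurance — status part-time ✓ (not excluded); service 292 weeks ≥ 1 month (≈30 days) ✓ → eligible.
401(k) Plan — 16 hrs/wk < 30 ✗ → not eligible.
Spot Bonus Program — dept Research ✗ → not eligible.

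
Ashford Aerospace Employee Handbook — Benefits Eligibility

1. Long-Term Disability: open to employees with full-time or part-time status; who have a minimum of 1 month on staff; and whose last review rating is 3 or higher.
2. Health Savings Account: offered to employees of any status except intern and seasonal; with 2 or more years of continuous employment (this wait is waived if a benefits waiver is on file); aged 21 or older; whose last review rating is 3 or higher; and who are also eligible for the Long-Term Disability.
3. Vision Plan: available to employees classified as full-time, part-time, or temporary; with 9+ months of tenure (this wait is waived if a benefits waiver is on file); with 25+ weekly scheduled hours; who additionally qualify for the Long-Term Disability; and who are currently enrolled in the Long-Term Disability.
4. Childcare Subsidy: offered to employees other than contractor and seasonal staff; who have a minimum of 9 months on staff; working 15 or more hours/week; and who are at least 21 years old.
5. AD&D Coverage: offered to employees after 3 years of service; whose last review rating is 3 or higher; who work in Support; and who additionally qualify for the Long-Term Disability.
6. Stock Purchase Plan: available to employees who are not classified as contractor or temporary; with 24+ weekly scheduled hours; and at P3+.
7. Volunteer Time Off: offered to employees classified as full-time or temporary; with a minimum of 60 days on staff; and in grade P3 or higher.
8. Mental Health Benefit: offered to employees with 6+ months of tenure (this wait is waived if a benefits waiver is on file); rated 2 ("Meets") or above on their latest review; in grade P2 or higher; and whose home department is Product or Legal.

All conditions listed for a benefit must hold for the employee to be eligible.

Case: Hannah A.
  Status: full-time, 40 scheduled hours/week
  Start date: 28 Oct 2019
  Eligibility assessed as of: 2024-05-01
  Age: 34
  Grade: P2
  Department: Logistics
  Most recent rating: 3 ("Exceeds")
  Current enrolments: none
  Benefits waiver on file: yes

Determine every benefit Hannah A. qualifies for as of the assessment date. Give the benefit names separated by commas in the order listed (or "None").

Service from 28 Oct 2019 to 2024-05-01: 1647 days.
Long-Term Disability — status full-time ✓; service 1647 days ≥ 1 month (≈30 days) ✓; rating 3 ≥ 3 ✓ → eligible.
Health Savings Account — status full-time ✓ (not excluded); benefits waiver on file ✓; age 34 ≥ 21 ✓; rating 3 ≥ 3 ✓; eligible for Long-Term Disability ✓ → eligible.
Vision Plan — status full-time ✓; benefits waiver on file ✓; 40 hrs/wk ≥ 25 ✓; eligible for Long-Term Disability ✓; not enrolled in Long-Term Disability ✗ → not eligible.
Childcare Subsidy — status full-time ✓ (not excluded); service 1647 days ≥ 9 months (≈270 days) ✓; 40 hrs/wk ≥ 15 ✓; age 34 ≥ 21 ✓ → eligible.
AD&D Coverage — service 1647 days ≥ 3 years (≈1095 days) ✓; rating 3 ≥ 3 ✓; dept Logistics ✗ → not eligible.
Stock Purchase Plan — status full-time ✓ (not excluded); 40 hrs/wk ≥ 24 ✓; grade P2 < P3 ✗ → not eligible.
Volunteer Time Off — status full-time ✓; service 1647 days ≥ 60 days ✓; grade P2 < P3 ✗ → not eligible.
Mental Health Benefit — benefits waiver on file ✓; rating 3 ≥ 2 ✓; grade P2 ≥ P2 ✓; dept Logistics ✗ → not eligible.

Long-Term Disability, Health Savings Account, Childcare Subsidy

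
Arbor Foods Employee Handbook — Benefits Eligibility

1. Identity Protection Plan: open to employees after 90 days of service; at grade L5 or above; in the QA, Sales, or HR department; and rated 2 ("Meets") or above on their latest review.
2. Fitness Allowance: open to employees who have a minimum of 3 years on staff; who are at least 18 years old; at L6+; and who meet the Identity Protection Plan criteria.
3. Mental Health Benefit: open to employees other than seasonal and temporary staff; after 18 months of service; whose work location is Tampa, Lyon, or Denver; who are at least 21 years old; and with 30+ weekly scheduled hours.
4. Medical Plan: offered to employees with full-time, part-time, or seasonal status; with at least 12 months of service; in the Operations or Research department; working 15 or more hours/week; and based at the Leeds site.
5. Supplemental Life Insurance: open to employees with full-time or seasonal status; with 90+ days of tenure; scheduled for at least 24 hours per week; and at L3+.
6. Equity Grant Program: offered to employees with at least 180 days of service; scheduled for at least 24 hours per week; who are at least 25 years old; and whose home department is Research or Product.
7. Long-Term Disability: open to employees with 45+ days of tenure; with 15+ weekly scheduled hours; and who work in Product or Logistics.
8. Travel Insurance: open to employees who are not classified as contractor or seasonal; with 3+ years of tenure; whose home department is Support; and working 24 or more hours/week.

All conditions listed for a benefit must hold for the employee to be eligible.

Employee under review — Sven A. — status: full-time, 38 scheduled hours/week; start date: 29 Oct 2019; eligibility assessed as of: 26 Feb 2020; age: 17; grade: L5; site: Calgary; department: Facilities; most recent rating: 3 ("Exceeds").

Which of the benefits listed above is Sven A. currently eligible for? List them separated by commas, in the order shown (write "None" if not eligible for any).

Service from 29 Oct 2019 to 26 Feb 2020: 120 days.
Identity Protection Plan — service 120 days ≥ 90 days ✓; grade L5 ≥ L5 ✓; dept Facilities ✗ → not eligible.
Fitness Allowance — service 120 days < 3 years (≈1095 days) ✗ → not eligible.
Mental Health Benefit — status full-time ✓ (not excluded); service 120 days < 18 months (≈540 days) ✗ → not eligible.
Medical Plan — status full-time ✓; service 120 days < 12 months (≈360 days) ✗ → not eligible.
Supplemental Life Insurance — status full-time ✓; service 120 days ≥ 90 days ✓; 38 hrs/wk ≥ 24 ✓; grade L5 ≥ L3 ✓ → eligible.
Equity Grant Program — service 120 days < 180 days ✗ → not eligible.
Long-Term Disability — service 120 days ≥ 45 days ✓; 38 hrs/wk ≥ 15 ✓; dept Facilities ✗ → not eligible.
Travel Insurance — status full-time ✓ (not excluded); service 120 days < 3 years (≈1095 days) ✗ → not eligible.

Supplemental Life Insurance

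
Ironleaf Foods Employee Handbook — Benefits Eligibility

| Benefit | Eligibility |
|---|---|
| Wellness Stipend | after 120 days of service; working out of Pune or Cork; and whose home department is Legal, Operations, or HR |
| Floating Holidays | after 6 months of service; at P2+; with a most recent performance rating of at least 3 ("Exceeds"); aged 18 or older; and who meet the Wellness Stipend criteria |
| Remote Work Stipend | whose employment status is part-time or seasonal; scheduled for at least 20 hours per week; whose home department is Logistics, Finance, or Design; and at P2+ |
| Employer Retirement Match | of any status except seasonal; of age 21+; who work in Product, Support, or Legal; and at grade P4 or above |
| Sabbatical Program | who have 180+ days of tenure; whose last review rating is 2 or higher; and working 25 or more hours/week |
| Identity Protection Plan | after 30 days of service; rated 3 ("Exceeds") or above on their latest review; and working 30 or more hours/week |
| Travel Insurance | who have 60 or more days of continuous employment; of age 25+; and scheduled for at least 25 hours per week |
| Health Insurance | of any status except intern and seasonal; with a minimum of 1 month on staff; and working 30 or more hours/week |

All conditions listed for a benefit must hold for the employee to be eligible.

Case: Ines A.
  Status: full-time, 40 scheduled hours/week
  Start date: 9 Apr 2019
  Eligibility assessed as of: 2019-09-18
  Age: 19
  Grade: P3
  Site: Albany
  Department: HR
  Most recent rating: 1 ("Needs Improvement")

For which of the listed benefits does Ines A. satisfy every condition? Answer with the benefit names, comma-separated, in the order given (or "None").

Service from 9 Apr 2019 to 2019-09-18: 162 days.
Wellness Stipend — service 162 days ≥ 120 days ✓; site Albany ✗ (not Pune or Cork) → not eligible.
Floating Holidays — service 162 days < 6 months (≈180 days) ✗ → not eligible.
Remote Work Stipend — status full-time ✗ (requires part-time or seasonal) → not eligible.
Employer Retirement Match — status full-time ✓ (not excluded); age 19 < 21 ✗ → not eligible.
Sabbatical Program — service 162 days < 180 days ✗ → not eligible.
Identity Protection Plan — service 162 days ≥ 30 days ✓; rating 1 < 3 ✗ → not eligible.
Travel Insurance — service 162 days ≥ 60 days ✓; age 19 < 25 ✗ → not eligible.
Health Insurance — status full-time ✓ (not excluded); service 162 days ≥ 1 month (≈30 days) ✓; 40 hrs/wk ≥ 30 ✓ → eligible.

Health Insurance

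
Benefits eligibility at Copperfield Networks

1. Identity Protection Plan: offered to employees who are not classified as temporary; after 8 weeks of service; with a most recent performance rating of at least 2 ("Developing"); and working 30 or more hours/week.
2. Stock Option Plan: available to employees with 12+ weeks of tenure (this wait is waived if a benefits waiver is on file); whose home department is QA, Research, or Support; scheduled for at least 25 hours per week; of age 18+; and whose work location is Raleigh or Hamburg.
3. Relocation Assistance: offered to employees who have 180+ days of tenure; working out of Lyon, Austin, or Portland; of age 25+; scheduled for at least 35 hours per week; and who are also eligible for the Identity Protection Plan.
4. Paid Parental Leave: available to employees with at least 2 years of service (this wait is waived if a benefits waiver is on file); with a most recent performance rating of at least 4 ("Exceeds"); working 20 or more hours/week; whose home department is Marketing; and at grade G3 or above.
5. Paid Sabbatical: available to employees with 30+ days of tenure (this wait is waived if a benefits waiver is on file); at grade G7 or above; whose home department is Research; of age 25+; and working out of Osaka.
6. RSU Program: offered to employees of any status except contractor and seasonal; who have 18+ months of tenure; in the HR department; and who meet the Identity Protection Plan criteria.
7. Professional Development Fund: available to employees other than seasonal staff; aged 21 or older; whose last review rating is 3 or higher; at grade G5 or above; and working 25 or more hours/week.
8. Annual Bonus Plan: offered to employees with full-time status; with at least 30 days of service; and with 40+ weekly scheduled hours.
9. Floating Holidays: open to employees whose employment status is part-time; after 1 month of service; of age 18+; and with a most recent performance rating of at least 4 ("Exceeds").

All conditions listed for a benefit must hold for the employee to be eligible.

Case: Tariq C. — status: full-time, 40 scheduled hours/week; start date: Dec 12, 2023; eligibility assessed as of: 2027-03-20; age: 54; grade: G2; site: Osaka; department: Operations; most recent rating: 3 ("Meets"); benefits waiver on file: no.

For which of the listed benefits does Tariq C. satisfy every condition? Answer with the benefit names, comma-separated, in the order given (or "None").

Identity Protection Plan, Annual Bonus Plan

Service from Dec 12, 2023 to 2027-03-20: 1194 days.
Identity Protection Plan — status full-time ✓ (not excluded); service 1194 days ≥ 8 weeks (≈56 days) ✓; rating 3 ≥ 2 ✓; 40 hrs/wk ≥ 30 ✓ → eligible.
Stock Option Plan — no waiver, service 1194 days ≥ 12 weeks (≈84 days) ✓; dept Operations ✗ → not eligible.
Relocation Assistance — service 1194 days ≥ 180 days ✓; site Osaka ✗ (not Lyon, Austin, or Portland) → not eligible.
Paid Parental Leave — no waiver, service 1194 days ≥ 2 years (≈730 days) ✓; rating 3 < 4 ✗ → not eligible.
Paid Sabbatical — no waiver, service 1194 days ≥ 30 days ✓; grade G2 < G7 ✗ → not eligible.
RSU Program — status full-time ✓ (not excluded); service 1194 days ≥ 18 months (≈540 days) ✓; dept Operations ✗ → not eligible.
Professional Development Fund — status full-time ✓ (not excluded); age 54 ≥ 21 ✓; rating 3 ≥ 3 ✓; grade G2 < G5 ✗ → not eligible.
Annual Bonus Plan — status full-time ✓; service 1194 days ≥ 30 days ✓; 40 hrs/wk ≥ 40 ✓ → eligible.
Floating Holidays — status full-time ✗ (requires part-time) → not eligible.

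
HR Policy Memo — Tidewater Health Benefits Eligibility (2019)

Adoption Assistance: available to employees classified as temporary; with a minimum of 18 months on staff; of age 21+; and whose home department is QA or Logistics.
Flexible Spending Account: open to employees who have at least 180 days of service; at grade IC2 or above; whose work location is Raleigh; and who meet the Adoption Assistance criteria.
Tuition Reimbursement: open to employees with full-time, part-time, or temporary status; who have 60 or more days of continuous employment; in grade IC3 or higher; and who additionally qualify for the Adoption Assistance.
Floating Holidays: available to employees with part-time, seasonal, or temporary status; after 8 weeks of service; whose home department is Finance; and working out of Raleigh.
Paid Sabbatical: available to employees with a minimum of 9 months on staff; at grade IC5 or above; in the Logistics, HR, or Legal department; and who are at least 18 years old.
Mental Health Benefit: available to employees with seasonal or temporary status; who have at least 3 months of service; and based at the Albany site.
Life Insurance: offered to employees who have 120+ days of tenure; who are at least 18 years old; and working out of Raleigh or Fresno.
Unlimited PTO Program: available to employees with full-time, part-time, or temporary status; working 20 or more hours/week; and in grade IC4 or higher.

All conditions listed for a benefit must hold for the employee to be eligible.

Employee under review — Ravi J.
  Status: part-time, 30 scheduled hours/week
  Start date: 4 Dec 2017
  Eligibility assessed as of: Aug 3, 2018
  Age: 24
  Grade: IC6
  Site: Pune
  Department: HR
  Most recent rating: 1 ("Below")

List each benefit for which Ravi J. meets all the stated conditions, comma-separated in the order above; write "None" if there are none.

Unlimited PTO Program

Service from 4 Dec 2017 to Aug 3, 2018: 242 days.
Adoption Assistance — status part-time ✗ (requires temporary) → not eligible.
Flexible Spending Account — service 242 days ≥ 180 days ✓; grade IC6 ≥ IC2 ✓; site Pune ✗ (not Raleigh) → not eligible.
Tuition Reimbursement — status part-time ✓; service 242 days ≥ 60 days ✓; grade IC6 ≥ IC3 ✓; not eligible for Adoption Assistance ✗ → not eligible.
Floating Holidays — status part-time ✓; service 242 days ≥ 8 weeks (≈56 days) ✓; dept HR ✗ → not eligible.
Paid Sabbatical — service 242 days < 9 months (≈270 days) ✗ → not eligible.
Mental Health Benefit — status part-time ✗ (requires seasonal or temporary) → not eligible.
Life Insurance — service 242 days ≥ 120 days ✓; age 24 ≥ 18 ✓; site Pune ✗ (not Raleigh or Fresno) → not eligible.
Unlimited PTO Program — status part-time ✓; 30 hrs/wk ≥ 20 ✓; grade IC6 ≥ IC4 ✓ → eligible.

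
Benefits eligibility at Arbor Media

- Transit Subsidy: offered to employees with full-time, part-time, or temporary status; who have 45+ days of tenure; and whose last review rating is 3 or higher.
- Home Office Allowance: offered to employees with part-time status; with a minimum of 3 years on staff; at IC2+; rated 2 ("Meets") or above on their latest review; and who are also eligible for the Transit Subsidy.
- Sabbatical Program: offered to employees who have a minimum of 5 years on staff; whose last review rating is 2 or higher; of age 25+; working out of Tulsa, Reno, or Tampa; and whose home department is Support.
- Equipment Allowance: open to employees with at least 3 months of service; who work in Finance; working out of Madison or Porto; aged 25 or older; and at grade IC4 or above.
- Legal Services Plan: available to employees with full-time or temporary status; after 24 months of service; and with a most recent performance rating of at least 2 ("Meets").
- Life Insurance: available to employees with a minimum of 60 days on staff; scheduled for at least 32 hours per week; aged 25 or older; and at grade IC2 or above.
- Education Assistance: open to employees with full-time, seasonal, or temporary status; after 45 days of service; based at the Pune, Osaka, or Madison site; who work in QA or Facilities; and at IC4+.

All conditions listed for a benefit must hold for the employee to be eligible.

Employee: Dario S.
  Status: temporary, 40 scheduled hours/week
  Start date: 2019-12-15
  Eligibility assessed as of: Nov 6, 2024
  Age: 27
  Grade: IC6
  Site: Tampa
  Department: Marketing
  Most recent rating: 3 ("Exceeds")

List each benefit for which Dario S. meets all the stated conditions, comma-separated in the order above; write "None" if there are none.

Service from 2019-12-15 to Nov 6, 2024: 1788 days.
Transit Subsidy — status temporary ✓; service 1788 days ≥ 45 days ✓; rating 3 ≥ 3 ✓ → eligible.
Home Office Allowance — status temporary ✗ (requires part-time) → not eligible.
Sabbatical Program — service 1788 days < 5 years (≈1825 days) ✗ → not eligible.
Equipment Allowance — service 1788 days ≥ 3 months (≈90 days) ✓; dept Marketing ✗ → not eligible.
Legal Services Plan — status temporary ✓; service 1788 days ≥ 24 months (≈720 days) ✓; rating 3 ≥ 2 ✓ → eligible.
Life Insurance — service 1788 days ≥ 60 days ✓; 40 hrs/wk ≥ 32 ✓; age 27 ≥ 25 ✓; grade IC6 ≥ IC2 ✓ → eligible.
Education Assistance — status temporary ✓; service 1788 days ≥ 45 days ✓; site Tampa ✗ (not Pune, Osaka, or Madison) → not eligible.

Transit Subsidy, Legal Services Plan, Life Insurance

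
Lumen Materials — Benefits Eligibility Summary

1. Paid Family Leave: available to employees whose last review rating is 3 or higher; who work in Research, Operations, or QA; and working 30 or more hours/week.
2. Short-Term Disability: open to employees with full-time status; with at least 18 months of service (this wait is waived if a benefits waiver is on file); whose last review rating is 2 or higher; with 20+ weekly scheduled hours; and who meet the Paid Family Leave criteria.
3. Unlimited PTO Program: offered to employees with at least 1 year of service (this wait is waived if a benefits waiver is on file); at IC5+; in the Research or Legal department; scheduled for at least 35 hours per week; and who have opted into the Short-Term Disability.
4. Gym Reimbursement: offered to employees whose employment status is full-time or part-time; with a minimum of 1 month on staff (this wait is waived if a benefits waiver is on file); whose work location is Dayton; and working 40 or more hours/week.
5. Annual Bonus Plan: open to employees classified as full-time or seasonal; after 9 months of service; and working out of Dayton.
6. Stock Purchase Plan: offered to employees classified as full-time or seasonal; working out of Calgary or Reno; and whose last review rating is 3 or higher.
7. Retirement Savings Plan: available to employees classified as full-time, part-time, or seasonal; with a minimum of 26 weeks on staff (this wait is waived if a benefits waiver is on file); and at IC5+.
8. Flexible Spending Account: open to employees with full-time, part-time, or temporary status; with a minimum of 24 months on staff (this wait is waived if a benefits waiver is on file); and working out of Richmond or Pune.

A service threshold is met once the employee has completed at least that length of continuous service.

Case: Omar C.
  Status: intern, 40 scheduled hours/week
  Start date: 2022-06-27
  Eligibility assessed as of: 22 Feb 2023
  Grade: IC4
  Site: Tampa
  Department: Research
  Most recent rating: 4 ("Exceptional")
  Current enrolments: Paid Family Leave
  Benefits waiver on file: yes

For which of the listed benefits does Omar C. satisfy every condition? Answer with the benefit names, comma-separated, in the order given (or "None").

Service from 2022-06-27 to 22 Feb 2023: 240 days.
Paid Family Leave — rating 4 ≥ 3 ✓; dept Research ✓; 40 hrs/wk ≥ 30 ✓ → eligible.
Short-Term Disability — status intern ✗ (requires full-time) → not eligible.
Unlimited PTO Program — benefits waiver on file ✓; grade IC4 < IC5 ✗ → not eligible.
Gym Reimbursement — status intern ✗ (requires full-time or part-time) → not eligible.
Annual Bonus Plan — status intern ✗ (requires full-time or seasonal) → not eligible.
Stock Purchase Plan — status intern ✗ (requires full-time or seasonal) → not eligible.
Retirement Savings Plan — status intern ✗ (requires full-time, part-time, or seasonal) → not eligible.
Flexible Spending Account — status intern ✗ (requires full-time, part-time, or temporary) → not eligible.

Paid Family Leave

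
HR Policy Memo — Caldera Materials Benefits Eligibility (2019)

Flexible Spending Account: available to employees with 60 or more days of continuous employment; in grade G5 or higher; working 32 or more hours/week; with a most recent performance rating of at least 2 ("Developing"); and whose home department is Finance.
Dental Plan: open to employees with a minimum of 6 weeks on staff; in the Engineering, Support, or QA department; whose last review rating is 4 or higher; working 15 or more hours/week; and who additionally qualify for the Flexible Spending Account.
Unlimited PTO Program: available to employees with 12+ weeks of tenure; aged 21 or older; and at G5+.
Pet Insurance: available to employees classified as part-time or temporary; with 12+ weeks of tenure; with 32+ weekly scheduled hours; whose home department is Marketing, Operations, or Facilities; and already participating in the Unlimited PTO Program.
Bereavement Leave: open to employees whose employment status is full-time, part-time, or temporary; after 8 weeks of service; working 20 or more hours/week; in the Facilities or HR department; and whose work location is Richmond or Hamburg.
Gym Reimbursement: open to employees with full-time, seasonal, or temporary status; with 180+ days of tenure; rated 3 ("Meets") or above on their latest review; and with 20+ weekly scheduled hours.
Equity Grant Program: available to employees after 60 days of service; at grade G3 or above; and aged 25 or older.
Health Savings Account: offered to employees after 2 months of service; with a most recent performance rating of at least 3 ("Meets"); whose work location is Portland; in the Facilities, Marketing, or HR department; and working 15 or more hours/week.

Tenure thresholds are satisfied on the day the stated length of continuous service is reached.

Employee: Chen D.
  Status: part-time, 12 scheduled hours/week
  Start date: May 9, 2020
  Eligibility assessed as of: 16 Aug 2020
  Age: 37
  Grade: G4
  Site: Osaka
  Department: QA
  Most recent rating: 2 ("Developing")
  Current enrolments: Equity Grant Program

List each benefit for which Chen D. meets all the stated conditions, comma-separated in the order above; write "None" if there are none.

Service from May 9, 2020 to 16 Aug 2020: 99 days.
Flexible Spending Account — service 99 days ≥ 60 days ✓; grade G4 < G5 ✗ → not eligible.
Dental Plan — service 99 days ≥ 6 weeks (≈42 days) ✓; dept QA ✓; rating 2 < 4 ✗ → not eligible.
Unlimited PTO Program — service 99 days ≥ 12 weeks (≈84 days) ✓; age 37 ≥ 21 ✓; grade G4 < G5 ✗ → not eligible.
Pet Insurance — status part-time ✓; service 99 days ≥ 12 weeks (≈84 days) ✓; 12 hrs/wk < 32 ✗ → not eligible.
Bereavement Leave — status part-time ✓; service 99 days ≥ 8 weeks (≈56 days) ✓; 12 hrs/wk < 20 ✗ → not eligible.
Gym Reimbursement — status part-time ✗ (requires full-time, seasonal, or temporary) → not eligible.
Equity Grant Program — service 99 days ≥ 60 days ✓; grade G4 ≥ G3 ✓; age 37 ≥ 25 ✓ → eligible.
Health Savings Account — service 99 days ≥ 2 months (≈60 days) ✓; rating 2 < 3 ✗ → not eligible.

Equity Grant Program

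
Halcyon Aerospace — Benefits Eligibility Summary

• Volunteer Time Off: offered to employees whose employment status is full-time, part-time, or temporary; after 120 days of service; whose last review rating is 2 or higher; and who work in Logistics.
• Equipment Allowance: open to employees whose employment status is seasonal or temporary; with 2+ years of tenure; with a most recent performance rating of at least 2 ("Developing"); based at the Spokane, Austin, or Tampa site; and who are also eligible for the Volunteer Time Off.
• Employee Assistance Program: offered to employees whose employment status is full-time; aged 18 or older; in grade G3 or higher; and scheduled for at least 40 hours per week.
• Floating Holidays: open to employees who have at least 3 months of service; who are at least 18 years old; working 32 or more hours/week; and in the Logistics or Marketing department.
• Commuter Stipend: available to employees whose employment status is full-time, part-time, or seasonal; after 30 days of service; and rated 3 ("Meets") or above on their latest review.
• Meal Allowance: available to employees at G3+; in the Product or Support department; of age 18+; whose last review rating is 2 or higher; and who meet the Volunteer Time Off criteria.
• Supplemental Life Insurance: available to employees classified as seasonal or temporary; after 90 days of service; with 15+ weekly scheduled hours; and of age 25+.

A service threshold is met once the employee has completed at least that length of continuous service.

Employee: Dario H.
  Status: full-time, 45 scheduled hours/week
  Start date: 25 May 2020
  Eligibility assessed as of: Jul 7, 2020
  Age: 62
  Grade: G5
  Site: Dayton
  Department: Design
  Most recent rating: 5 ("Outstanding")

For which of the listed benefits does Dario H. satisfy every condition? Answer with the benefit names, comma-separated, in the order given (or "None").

Service from 25 May 2020 to Jul 7, 2020: 43 days.
Volunteer Time Off — status full-time ✓; service 43 days < 120 days ✗ → not eligible.
Equipment Allowance — status full-time ✗ (requires seasonal or temporary) → not eligible.
Employee Assistance Program — status full-time ✓; age 62 ≥ 18 ✓; grade G5 ≥ G3 ✓; 45 hrs/wk ≥ 40 ✓ → eligible.
Floating Holidays — service 43 days < 3 months (≈90 days) ✗ → not eligible.
Commuter Stipend — status full-time ✓; service 43 days ≥ 30 days ✓; rating 5 ≥ 3 ✓ → eligible.
Meal Allowance — grade G5 ≥ G3 ✓; dept Design ✗ → not eligible.
Supplemental Life Insurance — status full-time ✗ (requires seasonal or temporary) → not eligible.

Employee Assistance Program, Commuter Stipend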